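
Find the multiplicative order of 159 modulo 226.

112

ord(159) | φ(226) = φ(2)·φ(113) = 1·112 = 112 = 2^4 · 7.
Divisors of 112: 1, 2, 4, 7, 8, 14, 16, 28, 56, 112.
Compute 159^d (mod 226) for the divisors d until we hit 1:
159^1 ≡ 159 (mod 226)
159^2 ≡ 195 (mod 226)
159^4 ≡ 57 (mod 226)
159^7 ≡ 191 (mod 226)
159^8 ≡ 85 (mod 226)
159^14 ≡ 95 (mod 226)
159^16 ≡ 219 (mod 226)
159^28 ≡ 211 (mod 226)
159^56 ≡ 225 (mod 226)
159^112 ≡ 1 (mod 226) ✓
The smallest such exponent is 112, so the order of 159 is 112.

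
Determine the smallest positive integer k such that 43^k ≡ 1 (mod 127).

126

The order of 43 must divide φ(127) = 127 − 1 = 126 = 2 · 3^2 · 7.
Divisors of 126: 1, 2, 3, 6, 7, 9, 14, 18, 21, 42, 63, 126.
Compute 43^d (mod 127) for the divisors d until we hit 1:
43^1 ≡ 43 (mod 127)
43^2 ≡ 71 (mod 127)
43^3 ≡ 5 (mod 127)
43^6 ≡ 25 (mod 127)
43^7 ≡ 59 (mod 127)
43^9 ≡ 125 (mod 127)
43^14 ≡ 52 (mod 127)
43^18 ≡ 4 (mod 127)
43^21 ≡ 20 (mod 127)
43^42 ≡ 19 (mod 127)
43^63 ≡ 126 (mod 127)
43^126 ≡ 1 (mod 127) ✓
Hence ord(43) = 126.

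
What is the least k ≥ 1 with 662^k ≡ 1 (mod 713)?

The order of 662 must divide φ(713) = φ(23·31) = (23−1)·(31−1) = 22·30 = 660 = 2^2 · 3 · 5 · 11.
Divisors of 660: 1, 2, 3, 4, 5, 6, 10, 11, 12, 15, 20, 22, 30, 33, 44, 55, 60, 66, 110, 132, 165, 220, 330, 660.
Check 662^d mod 713 for each divisor in increasing order:
662^1 ≡ 662 (mod 713)
662^2 ≡ 462 (mod 713)
662^3 ≡ 680 (mod 713)
662^4 ≡ 257 (mod 713)
662^5 ≡ 440 (mod 713)
662^6 ≡ 376 (mod 713)
662^10 ≡ 377 (mod 713)
662^11 ≡ 24 (mod 713)
662^12 ≡ 202 (mod 713)
662^15 ≡ 464 (mod 713)
662^20 ≡ 242 (mod 713)
662^22 ≡ 576 (mod 713)
662^30 ≡ 683 (mod 713)
662^33 ≡ 277 (mod 713)
662^44 ≡ 231 (mod 713)
662^55 ≡ 553 (mod 713)
662^60 ≡ 187 (mod 713)
662^66 ≡ 438 (mod 713)
662^110 ≡ 645 (mod 713)
662^132 ≡ 47 (mod 713)
662^165 ≡ 185 (mod 713)
662^220 ≡ 346 (mod 713)
662^330 ≡ 1 (mod 713) ✓
The smallest such exponent is 330, so the order of 662 is 330.

330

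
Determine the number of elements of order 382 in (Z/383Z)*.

φ(383) = 383 − 1 = 382 = 2 · 191.
(Z/383Z)^× is cyclic (|G| = 382); a cyclic group of order m has exactly φ(d) elements of each order d | m, and none otherwise.
382 = 2 · 191 divides 382, and φ(382) = 190.

190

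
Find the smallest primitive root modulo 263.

φ(263) = 263 − 1 = 262 = 2 · 131.
Test candidates g = 2, 3, … against the prime factors q ∈ {2, 131} of φ(263): g is a generator iff g^(262/q) ≢ 1 for every such q.
g = 2: 2^131 ≡ 1 — hits 1, so not a primitive root.
g = 3: 3^131 ≡ 1 — hits 1, so not a primitive root.
g = 4: 4^131 ≡ 1 — hits 1, so not a primitive root.
g = 5: 5^131 ≡ 262; 5^2 ≡ 25 — none is 1, so 5 is a primitive root.
Hence the least primitive root of 263 is 5.

5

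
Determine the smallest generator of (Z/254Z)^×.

φ(254) = φ(2)·φ(127) = 1·126 = 126 = 2 · 3^2 · 7.
Test candidates g = 2, 3, … against the prime factors q ∈ {2, 3, 7} of φ(254): g is a generator iff g^(126/q) ≢ 1 for every such q.
g = 2: gcd(2, 254) = 2 > 1, not a unit — skip.
g = 3: 3^63 ≡ 253; 3^42 ≡ 107; 3^18 ≡ 131 — none is 1, so 3 is a primitive root.
So 3 is the smallest generator of (Z/254Z)^×.

3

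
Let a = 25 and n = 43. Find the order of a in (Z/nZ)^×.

21

Since 25 ∈ (Z/43Z)^×, its order divides φ(43) = 43 − 1 = 42 = 2 · 3 · 7.
Divisors of 42: 1, 2, 3, 6, 7, 14, 21, 42.
Test each divisor d:
25^1 ≡ 25 (mod 43)
25^2 ≡ 23 (mod 43)
25^3 ≡ 16 (mod 43)
25^6 ≡ 41 (mod 43)
25^7 ≡ 36 (mod 43)
25^14 ≡ 6 (mod 43)
25^21 ≡ 1 (mod 43) ✓
The smallest such exponent is 21, so the order of 25 is 21.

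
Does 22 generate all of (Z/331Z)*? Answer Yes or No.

φ(331) = 331 − 1 = 330 = 2 · 3 · 5 · 11.
An element g generates (Z/331Z)^× iff g^(330/q) ≢ 1 (mod 331) for each prime q ∈ {2, 3, 5, 11}.
22^165 ≡ 1 (mod 331)  [q = 2: ≡ 1 ✗]
22^110 ≡ 1 (mod 331)  [q = 3: ≡ 1 ✗]
22^66 ≡ 323 (mod 331)  [q = 5: ≢ 1 ✓]
22^30 ≡ 180 (mod 331)  [q = 11: ≢ 1 ✓]
Since 22^165 ≡ 1, the order of 22 divides 165 < 330, so 22 is not a primitive root.

No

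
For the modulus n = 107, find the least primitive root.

2

φ(107) = 107 − 1 = 106 = 2 · 53.
Test candidates g = 2, 3, … against the prime factors q ∈ {2, 53} of φ(107): g is a generator iff g^(106/q) ≢ 1 for every such q.
g = 2: 2^53 ≡ 106; 2^2 ≡ 4 — none is 1, so 2 is a primitive root.
So 2 is the smallest generator of (Z/107Z)^×.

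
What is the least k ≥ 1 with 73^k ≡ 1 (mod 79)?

39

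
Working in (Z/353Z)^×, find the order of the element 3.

352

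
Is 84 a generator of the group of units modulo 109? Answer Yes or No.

No

φ(109) = 109 − 1 = 108 = 2^2 · 3^3.
84 is a primitive root mod 109 iff 84^(φ(109)/q) ≢ 1 for every prime q | φ(109), i.e. q ∈ {2, 3}.
84^54 ≡ 1 (mod 109)  [q = 2: ≡ 1 ✗]
84^36 ≡ 45 (mod 109)  [q = 3: ≢ 1 ✓]
84^54 ≡ 1 shows ord(84) | 54, strictly less than φ(109); not a primitive root.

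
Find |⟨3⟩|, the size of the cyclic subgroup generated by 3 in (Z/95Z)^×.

36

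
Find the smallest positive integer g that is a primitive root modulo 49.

3

φ(49) = φ(7^2) = 7·(7−1) = 42 = 2 · 3 · 7.
Test candidates g = 2, 3, … against the prime factors q ∈ {2, 3, 7} of φ(49): g is a generator iff g^(42/q) ≢ 1 for every such q.
g = 2: 2^21 ≡ 1 — hits 1, so not a primitive root.
g = 3: 3^21 ≡ 48; 3^14 ≡ 30; 3^6 ≡ 43 — none is 1, so 3 is a primitive root.
So 3 is the smallest generator of (Z/49Z)^×.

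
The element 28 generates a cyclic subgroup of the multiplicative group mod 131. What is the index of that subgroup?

Since 28 ∈ (Z/131Z)^×, its order divides φ(131) = 131 − 1 = 130 = 2 · 5 · 13.
Divisors of 130: 1, 2, 5, 10, 13, 26, 65, 130.
Compute 28^d (mod 131) for the divisors d until we hit 1:
28^1 ≡ 28
28^2 ≡ 129
28^5 ≡ 112
28^10 ≡ 99
28^13 ≡ 89
28^26 ≡ 61
28^65 ≡ 1
So ord_131(28) = 65, hence |⟨28⟩| = 65.
The index is φ(131) / ord(28) = 130 / 65 = 2.

2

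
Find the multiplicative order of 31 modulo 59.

By Lagrange's theorem, ord_59(31) divides φ(59) = 59 − 1 = 58 = 2 · 29.
Divisors of 58: 1, 2, 29, 58.
Check 31^d mod 59 for each divisor in increasing order:
31^1 ≡ 31 (mod 59)
31^2 ≡ 17 (mod 59)
31^29 ≡ 58 (mod 59)
31^58 ≡ 1 (mod 59) ✓
The smallest such exponent is 58, so the order of 31 is 58.

58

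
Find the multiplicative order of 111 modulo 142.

Since 111 ∈ (Z/142Z)^×, its order divides φ(142) = φ(2)·φ(71) = 1·70 = 70 = 2 · 5 · 7.
Divisors of 70: 1, 2, 5, 7, 10, 14, 35, 70.
Check 111^d mod 142 for each divisor in increasing order:
111^1 ≡ 111 (mod 142)
111^2 ≡ 109 (mod 142)
111^5 ≡ 37 (mod 142)
111^7 ≡ 57 (mod 142)
111^10 ≡ 91 (mod 142)
111^14 ≡ 125 (mod 142)
111^35 ≡ 1 (mod 142) ✓
Hence ord(111) = 35.

35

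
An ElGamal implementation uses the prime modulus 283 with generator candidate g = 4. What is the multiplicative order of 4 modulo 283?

47

By Lagrange's theorem, ord_283(4) divides φ(283) = 283 − 1 = 282 = 2 · 3 · 47.
Divisors of 282: 1, 2, 3, 6, 47, 94, 141, 282.
Check 4^d mod 283 for each divisor in increasing order:
4^1 ≡ 4 (mod 283)
4^2 ≡ 16 (mod 283)
4^3 ≡ 64 (mod 283)
4^6 ≡ 134 (mod 283)
4^47 ≡ 1 (mod 283) ✓
The smallest such exponent is 47, so the order of 4 is 47.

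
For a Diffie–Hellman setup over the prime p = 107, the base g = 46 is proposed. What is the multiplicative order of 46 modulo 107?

106

ord(46) | φ(107) = 107 − 1 = 106 = 2 · 53.
Divisors of 106: 1, 2, 53, 106.
Compute 46^d (mod 107) for the divisors d until we hit 1:
46^1 ≡ 46 (mod 107)
46^2 ≡ 83 (mod 107)
46^53 ≡ 106 (mod 107)
46^106 ≡ 1 (mod 107) ✓
Therefore the multiplicative order of 46 modulo 107 is 106.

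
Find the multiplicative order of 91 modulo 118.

58

ord(91) | φ(118) = φ(2)·φ(59) = 1·58 = 58 = 2 · 29.
Divisors of 58: 1, 2, 29, 58.
Evaluate successive powers at the divisors of 58:
91^1 ≡ 91 (mod 118)
91^2 ≡ 21 (mod 118)
91^29 ≡ 117 (mod 118)
91^58 ≡ 1 (mod 118) ✓
The smallest such exponent is 58, so the order of 91 is 58.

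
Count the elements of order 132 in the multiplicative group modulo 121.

0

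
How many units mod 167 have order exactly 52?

φ(167) = 167 − 1 = 166 = 2 · 83.
In a cyclic group of order 166, there are φ(d) elements of order d for each divisor d of 166, and zero for non-divisors.
Since 52 ∤ 166, the count is 0.

0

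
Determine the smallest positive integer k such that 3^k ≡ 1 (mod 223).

222

ord(3) | φ(223) = 223 − 1 = 222 = 2 · 3 · 37.
Divisors of 222: 1, 2, 3, 6, 37, 74, 111, 222.
Evaluate successive powers at the divisors of 222:
3^1 ≡ 3
3^2 ≡ 9
3^3 ≡ 27
3^6 ≡ 60
3^37 ≡ 184
3^74 ≡ 183
3^111 ≡ 222
3^222 ≡ 1
Hence ord(3) = 222.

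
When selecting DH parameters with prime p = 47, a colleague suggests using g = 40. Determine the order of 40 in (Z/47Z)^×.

The order of 40 must divide φ(47) = 47 − 1 = 46 = 2 · 23.
Divisors of 46: 1, 2, 23, 46.
Test each divisor d:
40^1 ≡ 40 (mod 47)
40^2 ≡ 2 (mod 47)
40^23 ≡ 46 (mod 47)
40^46 ≡ 1 (mod 47) ✓
The smallest such exponent is 46, so the order of 40 is 46.

46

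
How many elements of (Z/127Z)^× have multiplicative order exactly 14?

6

φ(127) = 127 − 1 = 126 = 2 · 3^2 · 7.
In a cyclic group of order 126, there are φ(d) elements of order d for each divisor d of 126, and zero for non-divisors.
14 = 2 · 7 divides 126, and φ(14) = 6.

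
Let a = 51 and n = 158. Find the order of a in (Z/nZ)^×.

39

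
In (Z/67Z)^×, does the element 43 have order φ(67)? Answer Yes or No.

No

φ(67) = 67 − 1 = 66 = 2 · 3 · 11.
It suffices to check that the order of 43 is not a proper divisor of 66: compute 43^(66/q) for q ∈ {2, 3, 11}.
43^33 ≡ 66 (mod 67)  [q = 2: ≢ 1 ✓]
43^22 ≡ 1 (mod 67)  [q = 3: ≡ 1 ✗]
43^6 ≡ 15 (mod 67)  [q = 11: ≢ 1 ✓]
The check at q = 3 fails, so 43 generates a proper subgroup.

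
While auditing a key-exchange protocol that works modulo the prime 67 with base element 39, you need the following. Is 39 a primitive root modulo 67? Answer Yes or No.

φ(67) = 67 − 1 = 66 = 2 · 3 · 11.
It suffices to check that the order of 39 is not a proper divisor of 66: compute 39^(66/q) for q ∈ {2, 3, 11}.
39^33 ≡ 1 (mod 67)  [q = 2: ≡ 1 ✗]
39^22 ≡ 37 (mod 67)  [q = 3: ≢ 1 ✓]
39^6 ≡ 40 (mod 67)  [q = 11: ≢ 1 ✓]
39^33 ≡ 1 shows ord(39) | 33, strictly less than φ(67); not a primitive root.

No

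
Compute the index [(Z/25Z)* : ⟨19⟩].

2

Since 19 ∈ (Z/25Z)^×, its order divides φ(25) = φ(5^2) = 5·(5−1) = 20 = 2^2 · 5.
Divisors of 20: 1, 2, 4, 5, 10, 20.
Test each divisor d:
19^1 ≡ 19
19^2 ≡ 11
19^4 ≡ 21
19^5 ≡ 24
19^10 ≡ 1
Thus |⟨19⟩| = ord(19) = 10.
The index is φ(25) / ord(19) = 20 / 10 = 2.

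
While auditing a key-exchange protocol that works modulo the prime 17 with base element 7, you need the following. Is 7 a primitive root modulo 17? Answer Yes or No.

Yes

φ(17) = 17 − 1 = 16 = 2^4.
7 is a primitive root mod 17 iff 7^(φ(17)/q) ≢ 1 for every prime q | φ(17), i.e. q ∈ {2}.
7^8 ≡ 16 (mod 17)  [q = 2: ≢ 1 ✓]
Every test exponent gives a nontrivial residue, hence 7 generates the full group.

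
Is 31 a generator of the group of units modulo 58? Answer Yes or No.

φ(58) = φ(2)·φ(29) = 1·28 = 28 = 2^2 · 7.
An element g generates (Z/58Z)^× iff g^(28/q) ≢ 1 (mod 58) for each prime q ∈ {2, 7}.
31^14 ≡ 57 (mod 58)  [q = 2: ≢ 1 ✓]
31^4 ≡ 45 (mod 58)  [q = 7: ≢ 1 ✓]
None equal 1, so ord_58(31) = 28: 31 is a primitive root.

Yes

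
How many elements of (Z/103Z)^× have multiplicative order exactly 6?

2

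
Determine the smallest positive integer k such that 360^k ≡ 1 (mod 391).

ord(360) | φ(391) = φ(17·23) = (17−1)·(23−1) = 16·22 = 352 = 2^5 · 11.
Divisors of 352: 1, 2, 4, 8, 11, 16, 22, 32, 44, 88, 176, 352.
Evaluate successive powers at the divisors of 352:
360^1 ≡ 360 (mod 391)
360^2 ≡ 179 (mod 391)
360^4 ≡ 370 (mod 391)
360^8 ≡ 50 (mod 391)
360^11 ≡ 160 (mod 391)
360^16 ≡ 154 (mod 391)
360^22 ≡ 185 (mod 391)
360^32 ≡ 256 (mod 391)
360^44 ≡ 208 (mod 391)
360^88 ≡ 254 (mod 391)
360^176 ≡ 1 (mod 391) ✓
Hence ord(360) = 176.

176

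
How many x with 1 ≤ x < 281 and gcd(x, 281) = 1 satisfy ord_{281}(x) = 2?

1

φ(281) = 281 − 1 = 280 = 2^3 · 5 · 7.
In a cyclic group of order 280, there are φ(d) elements of order d for each divisor d of 280, and zero for non-divisors.
2 | 280, and φ(2) = 2 − 1 = 1.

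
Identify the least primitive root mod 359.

7

φ(359) = 359 − 1 = 358 = 2 · 179.
Test candidates g = 2, 3, … against the prime factors q ∈ {2, 179} of φ(359): g is a generator iff g^(358/q) ≢ 1 for every such q.
g = 2: 2^179 ≡ 1 — hits 1, so not a primitive root.
g = 3: 3^179 ≡ 1 — hits 1, so not a primitive root.
g = 4: 4^179 ≡ 1 — hits 1, so not a primitive root.
g = 5: 5^179 ≡ 1 — hits 1, so not a primitive root.
g = 6: 6^179 ≡ 1 — hits 1, so not a primitive root.
g = 7: 7^179 ≡ 358; 7^2 ≡ 49 — none is 1, so 7 is a primitive root.
The smallest primitive root modulo 359 is 7.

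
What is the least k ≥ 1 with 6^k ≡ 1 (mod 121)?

110

The order of 6 must divide φ(121) = φ(11^2) = 11·(11−1) = 110 = 2 · 5 · 11.
Divisors of 110: 1, 2, 5, 10, 11, 22, 55, 110.
Check 6^d mod 121 for each divisor in increasing order:
6^1 ≡ 6 (mod 121)
6^2 ≡ 36 (mod 121)
6^5 ≡ 32 (mod 121)
6^10 ≡ 56 (mod 121)
6^11 ≡ 94 (mod 121)
6^22 ≡ 3 (mod 121)
6^55 ≡ 120 (mod 121)
6^110 ≡ 1 (mod 121) ✓
So ord_121(6) = 110.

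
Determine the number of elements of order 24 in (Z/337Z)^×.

8

φ(337) = 337 − 1 = 336 = 2^4 · 3 · 7.
Since (Z/337Z)^× is cyclic of order 336, the number of elements of order d is φ(d) when d | 336 and 0 otherwise.
24 = 2^3 · 3 divides 336, and φ(24) = 8.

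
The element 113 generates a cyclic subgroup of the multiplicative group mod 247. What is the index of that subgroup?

ord(113) | φ(247) = φ(13·19) = (13−1)·(19−1) = 12·18 = 216 = 2^3 · 3^3.
Divisors of 216: 1, 2, 3, 4, 6, 8, 9, 12, 18, 24, 27, 36, 54, 72, 108, 216.
Evaluate successive powers at the divisors of 216:
113^1 ≡ 113
113^2 ≡ 172
113^3 ≡ 170
113^4 ≡ 191
113^6 ≡ 1
The order of 113 is 6, so the subgroup it generates has 6 elements.
Index = |(Z/247Z)^×| / |⟨113⟩| = 216 / 6 = 36.

36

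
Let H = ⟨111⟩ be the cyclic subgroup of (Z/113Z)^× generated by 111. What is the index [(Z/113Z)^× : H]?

4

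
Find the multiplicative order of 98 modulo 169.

Since 98 ∈ (Z/169Z)^×, its order divides φ(169) = φ(13^2) = 13·(13−1) = 156 = 2^2 · 3 · 13.
Divisors of 156: 1, 2, 3, 4, 6, 12, 13, 26, 39, 52, 78, 156.
Evaluate successive powers at the divisors of 156:
98^1 ≡ 98 (mod 169)
98^2 ≡ 140 (mod 169)
98^3 ≡ 31 (mod 169)
98^4 ≡ 165 (mod 169)
98^6 ≡ 116 (mod 169)
98^12 ≡ 105 (mod 169)
98^13 ≡ 150 (mod 169)
98^26 ≡ 23 (mod 169)
98^39 ≡ 70 (mod 169)
98^52 ≡ 22 (mod 169)
98^78 ≡ 168 (mod 169)
98^156 ≡ 1 (mod 169) ✓
Therefore the multiplicative order of 98 modulo 169 is 156.

156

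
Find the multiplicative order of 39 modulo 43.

Since 39 ∈ (Z/43Z)^×, its order divides φ(43) = 43 − 1 = 42 = 2 · 3 · 7.
Divisors of 42: 1, 2, 3, 6, 7, 14, 21, 42.
Check 39^d mod 43 for each divisor in increasing order:
39^1 ≡ 39 (mod 43)
39^2 ≡ 16 (mod 43)
39^3 ≡ 22 (mod 43)
39^6 ≡ 11 (mod 43)
39^7 ≡ 42 (mod 43)
39^14 ≡ 1 (mod 43) ✓
So ord_43(39) = 14.

14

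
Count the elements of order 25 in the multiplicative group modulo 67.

0

φ(67) = 67 − 1 = 66 = 2 · 3 · 11.
Since (Z/67Z)^× is cyclic of order 66, the number of elements of order d is φ(d) when d | 66 and 0 otherwise.
25 does not divide 66, so no element of (Z/67Z)^× has order 25.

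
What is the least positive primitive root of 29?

2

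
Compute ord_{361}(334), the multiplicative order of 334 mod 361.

57

Since 334 ∈ (Z/361Z)^×, its order divides φ(361) = φ(19^2) = 19·(19−1) = 342 = 2 · 3^2 · 19.
Divisors of 342: 1, 2, 3, 6, 9, 18, 19, 38, 57, 114, 171, 342.
Compute 334^d (mod 361) for the divisors d until we hit 1:
334^1 ≡ 334
334^2 ≡ 7
334^3 ≡ 172
334^6 ≡ 343
334^9 ≡ 153
334^18 ≡ 305
334^19 ≡ 68
334^38 ≡ 292
334^57 ≡ 1
Hence ord(334) = 57.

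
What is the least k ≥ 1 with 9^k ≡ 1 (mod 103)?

By Lagrange's theorem, ord_103(9) divides φ(103) = 103 − 1 = 102 = 2 · 3 · 17.
Divisors of 102: 1, 2, 3, 6, 17, 34, 51, 102.
Test each divisor d:
9^1 ≡ 9 (mod 103)
9^2 ≡ 81 (mod 103)
9^3 ≡ 8 (mod 103)
9^6 ≡ 64 (mod 103)
9^17 ≡ 1 (mod 103) ✓
Therefore the multiplicative order of 9 modulo 103 is 17.

17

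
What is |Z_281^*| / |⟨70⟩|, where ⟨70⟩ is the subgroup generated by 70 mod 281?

Since 70 ∈ (Z/281Z)^×, its order divides φ(281) = 281 − 1 = 280 = 2^3 · 5 · 7.
Divisors of 280: 1, 2, 4, 5, 7, 8, 10, 14, 20, 28, 35, 40, 56, 70, 140, 280.
Test each divisor d:
70^1 ≡ 70 (mod 281)
70^2 ≡ 123 (mod 281)
70^4 ≡ 236 (mod 281)
70^5 ≡ 222 (mod 281)
70^7 ≡ 49 (mod 281)
70^8 ≡ 58 (mod 281)
70^10 ≡ 109 (mod 281)
70^14 ≡ 153 (mod 281)
70^20 ≡ 79 (mod 281)
70^28 ≡ 86 (mod 281)
70^35 ≡ 280 (mod 281)
70^40 ≡ 59 (mod 281)
70^56 ≡ 90 (mod 281)
70^70 ≡ 1 (mod 281) ✓
The order of 70 is 70, so the subgroup it generates has 70 elements.
Index = |(Z/281Z)^×| / |⟨70⟩| = 280 / 70 = 4.

4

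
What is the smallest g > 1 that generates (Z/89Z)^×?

3

φ(89) = 89 − 1 = 88 = 2^3 · 11.
Test candidates g = 2, 3, … against the prime factors q ∈ {2, 11} of φ(89): g is a generator iff g^(88/q) ≢ 1 for every such q.
g = 2: 2^44 ≡ 1 — hits 1, so not a primitive root.
g = 3: 3^44 ≡ 88; 3^8 ≡ 64 — none is 1, so 3 is a primitive root.
The smallest primitive root modulo 89 is 3.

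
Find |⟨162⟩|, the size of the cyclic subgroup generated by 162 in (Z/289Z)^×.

136

Since 162 ∈ (Z/289Z)^×, its order divides φ(289) = φ(17^2) = 17·(17−1) = 272 = 2^4 · 17.
Divisors of 272: 1, 2, 4, 8, 16, 17, 34, 68, 136, 272.
Evaluate successive powers at the divisors of 272:
162^1 ≡ 162 (mod 289)
162^2 ≡ 234 (mod 289)
162^4 ≡ 135 (mod 289)
162^8 ≡ 18 (mod 289)
162^16 ≡ 35 (mod 289)
162^17 ≡ 179 (mod 289)
162^34 ≡ 251 (mod 289)
162^68 ≡ 288 (mod 289)
162^136 ≡ 1 (mod 289) ✓
Therefore the multiplicative order of 162 modulo 289 is 136.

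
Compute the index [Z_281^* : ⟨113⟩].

5

ord(113) | φ(281) = 281 − 1 = 280 = 2^3 · 5 · 7.
Divisors of 280: 1, 2, 4, 5, 7, 8, 10, 14, 20, 28, 35, 40, 56, 70, 140, 280.
Check 113^d mod 281 for each divisor in increasing order:
113^1 ≡ 113 (mod 281)
113^2 ≡ 124 (mod 281)
113^4 ≡ 202 (mod 281)
113^5 ≡ 65 (mod 281)
113^7 ≡ 192 (mod 281)
113^8 ≡ 59 (mod 281)
113^10 ≡ 10 (mod 281)
113^14 ≡ 53 (mod 281)
113^20 ≡ 100 (mod 281)
113^28 ≡ 280 (mod 281)
113^35 ≡ 89 (mod 281)
113^40 ≡ 165 (mod 281)
113^56 ≡ 1 (mod 281) ✓
So ord_281(113) = 56, hence |⟨113⟩| = 56.
Index = |(Z/281Z)^×| / |⟨113⟩| = 280 / 56 = 5.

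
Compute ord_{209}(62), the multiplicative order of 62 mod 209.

90

By Lagrange's theorem, ord_209(62) divides φ(209) = φ(11·19) = (11−1)·(19−1) = 10·18 = 180 = 2^2 · 3^2 · 5.
Divisors of 180: 1, 2, 3, 4, 5, 6, 9, 10, 12, 15, 18, 20, 30, 36, 45, 60, 90, 180.
Check 62^d mod 209 for each divisor in increasing order:
62^1 ≡ 62
62^2 ≡ 82
62^3 ≡ 68
62^4 ≡ 36
62^5 ≡ 142
62^6 ≡ 26
62^9 ≡ 96
62^10 ≡ 100
62^12 ≡ 49
62^15 ≡ 197
62^18 ≡ 20
62^20 ≡ 177
62^30 ≡ 144
62^36 ≡ 191
62^45 ≡ 153
62^60 ≡ 45
62^90 ≡ 1
So ord_209(62) = 90.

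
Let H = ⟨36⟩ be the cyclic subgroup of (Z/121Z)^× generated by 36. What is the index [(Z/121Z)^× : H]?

ord(36) | φ(121) = φ(11^2) = 11·(11−1) = 110 = 2 · 5 · 11.
Divisors of 110: 1, 2, 5, 10, 11, 22, 55, 110.
Test each divisor d:
36^1 ≡ 36
36^2 ≡ 86
36^5 ≡ 56
36^10 ≡ 111
36^11 ≡ 3
36^22 ≡ 9
36^55 ≡ 1
Thus |⟨36⟩| = ord(36) = 55.
[(Z/121Z)^× : ⟨36⟩] = 110/55 = 2.

2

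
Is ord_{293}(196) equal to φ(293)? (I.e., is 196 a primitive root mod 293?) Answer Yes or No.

No

φ(293) = 293 − 1 = 292 = 2^2 · 73.
An element g generates (Z/293Z)^× iff g^(292/q) ≢ 1 (mod 293) for each prime q ∈ {2, 73}.
196^146 ≡ 1 (mod 293)  [q = 2: ≡ 1 ✗]
196^4 ≡ 210 (mod 293)  [q = 73: ≢ 1 ✓]
The check at q = 2 fails, so 196 generates a proper subgroup.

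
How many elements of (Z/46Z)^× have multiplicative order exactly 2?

φ(46) = φ(2)·φ(23) = 1·22 = 22 = 2 · 11.
In a cyclic group of order 22, there are φ(d) elements of order d for each divisor d of 22, and zero for non-divisors.
2 | 22, and φ(2) = 2 − 1 = 1.

1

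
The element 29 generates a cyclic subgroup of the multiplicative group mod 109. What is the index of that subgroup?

The order of 29 must divide φ(109) = 109 − 1 = 108 = 2^2 · 3^3.
Divisors of 108: 1, 2, 3, 4, 6, 9, 12, 18, 27, 36, 54, 108.
Compute 29^d (mod 109) for the divisors d until we hit 1:
29^1 ≡ 29
29^2 ≡ 78
29^3 ≡ 82
29^4 ≡ 89
29^6 ≡ 75
29^9 ≡ 46
29^12 ≡ 66
29^18 ≡ 45
29^27 ≡ 108
29^36 ≡ 63
29^54 ≡ 1
So ord_109(29) = 54, hence |⟨29⟩| = 54.
[(Z/109Z)^× : ⟨29⟩] = 108/54 = 2.

2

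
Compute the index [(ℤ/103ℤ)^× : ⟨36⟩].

2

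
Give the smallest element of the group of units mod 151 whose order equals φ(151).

6

φ(151) = 151 − 1 = 150 = 2 · 3 · 5^2.
g is a primitive root iff g^(150/q) ≢ 1 (mod 151) for each prime q ∈ {2, 3, 5}.
g = 2: 2^75 ≡ 1 — hits 1, so not a primitive root.
g = 3: 3^75 ≡ 150; 3^50 ≡ 1 — hits 1, so not a primitive root.
g = 4: 4^75 ≡ 1 — hits 1, so not a primitive root.
g = 5: 5^75 ≡ 1 — hits 1, so not a primitive root.
g = 6: 6^75 ≡ 150; 6^50 ≡ 32; 6^30 ≡ 59 — none is 1, so 6 is a primitive root.
The smallest primitive root modulo 151 is 6.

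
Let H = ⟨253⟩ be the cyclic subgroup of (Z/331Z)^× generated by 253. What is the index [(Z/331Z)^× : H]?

The order of 253 must divide φ(331) = 331 − 1 = 330 = 2 · 3 · 5 · 11.
Divisors of 330: 1, 2, 3, 5, 6, 10, 11, 15, 22, 30, 33, 55, 66, 110, 165, 330.
Evaluate successive powers at the divisors of 330:
253^1 ≡ 253 (mod 331)
253^2 ≡ 126 (mod 331)
253^3 ≡ 102 (mod 331)
253^5 ≡ 274 (mod 331)
253^6 ≡ 143 (mod 331)
253^10 ≡ 270 (mod 331)
253^11 ≡ 124 (mod 331)
253^15 ≡ 167 (mod 331)
253^22 ≡ 150 (mod 331)
253^30 ≡ 85 (mod 331)
253^33 ≡ 64 (mod 331)
253^55 ≡ 1 (mod 331) ✓
The order of 253 is 55, so the subgroup it generates has 55 elements.
The index is φ(331) / ord(253) = 330 / 55 = 6.

6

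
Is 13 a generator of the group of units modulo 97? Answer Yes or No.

φ(97) = 97 − 1 = 96 = 2^5 · 3.
13 is a primitive root mod 97 iff 13^(φ(97)/q) ≢ 1 for every prime q | φ(97), i.e. q ∈ {2, 3}.
13^48 ≡ 96 (mod 97)  [q = 2: ≢ 1 ✓]
13^32 ≡ 35 (mod 97)  [q = 3: ≢ 1 ✓]
None equal 1, so ord_97(13) = 96: 13 is a primitive root.

Yes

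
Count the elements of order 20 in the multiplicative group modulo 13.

φ(13) = 13 − 1 = 12 = 2^2 · 3.
In a cyclic group of order 12, there are φ(d) elements of order d for each divisor d of 12, and zero for non-divisors.
20 does not divide 12, so no element of (Z/13Z)^× has order 20.

0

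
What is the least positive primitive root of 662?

φ(662) = φ(2)·φ(331) = 1·330 = 330 = 2 · 3 · 5 · 11.
Test candidates g = 2, 3, … against the prime factors q ∈ {2, 3, 5, 11} of φ(662): g is a generator iff g^(330/q) ≢ 1 for every such q.
g = 2: gcd(2, 662) = 2 > 1, not a unit — skip.
g = 3: 3^165 ≡ 661; 3^110 ≡ 299; 3^66 ≡ 395; 3^30 ≡ 601 — none is 1, so 3 is a primitive root.
So 3 is the smallest generator of (Z/662Z)^×.

3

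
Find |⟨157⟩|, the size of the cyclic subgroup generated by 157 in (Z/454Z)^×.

By Lagrange's theorem, ord_454(157) divides φ(454) = φ(2)·φ(227) = 1·226 = 226 = 2 · 113.
Divisors of 226: 1, 2, 113, 226.
Compute 157^d (mod 454) for the divisors d until we hit 1:
157^1 ≡ 157 (mod 454)
157^2 ≡ 133 (mod 454)
157^113 ≡ 453 (mod 454)
157^226 ≡ 1 (mod 454) ✓
The smallest such exponent is 226, so the order of 157 is 226.

226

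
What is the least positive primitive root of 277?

5

φ(277) = 277 − 1 = 276 = 2^2 · 3 · 23.
g is a primitive root iff g^(276/q) ≢ 1 (mod 277) for each prime q ∈ {2, 3, 23}.
g = 2: 2^138 ≡ 276; 2^92 ≡ 1 — hits 1, so not a primitive root.
g = 3: 3^138 ≡ 1 — hits 1, so not a primitive root.
g = 4: 4^138 ≡ 1 — hits 1, so not a primitive root.
g = 5: 5^138 ≡ 276; 5^92 ≡ 116; 5^12 ≡ 27 — none is 1, so 5 is a primitive root.
Hence the least primitive root of 277 is 5.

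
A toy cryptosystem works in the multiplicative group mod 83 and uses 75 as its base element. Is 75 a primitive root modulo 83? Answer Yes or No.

No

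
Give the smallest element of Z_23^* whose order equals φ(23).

5

φ(23) = 23 − 1 = 22 = 2 · 11.
g is a primitive root iff g^(22/q) ≢ 1 (mod 23) for each prime q ∈ {2, 11}.
g = 2: 2^11 ≡ 1 — hits 1, so not a primitive root.
g = 3: 3^11 ≡ 1 — hits 1, so not a primitive root.
g = 4: 4^11 ≡ 1 — hits 1, so not a primitive root.
g = 5: 5^11 ≡ 22; 5^2 ≡ 2 — none is 1, so 5 is a primitive root.
Hence the least primitive root of 23 is 5.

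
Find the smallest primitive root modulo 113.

3

φ(113) = 113 − 1 = 112 = 2^4 · 7.
Test candidates g = 2, 3, … against the prime factors q ∈ {2, 7} of φ(113): g is a generator iff g^(112/q) ≢ 1 for every such q.
g = 2: 2^56 ≡ 1 — hits 1, so not a primitive root.
g = 3: 3^56 ≡ 112; 3^16 ≡ 49 — none is 1, so 3 is a primitive root.
The smallest primitive root modulo 113 is 3.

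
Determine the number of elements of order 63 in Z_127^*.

36

φ(127) = 127 − 1 = 126 = 2 · 3^2 · 7.
In a cyclic group of order 126, there are φ(d) elements of order d for each divisor d of 126, and zero for non-divisors.
63 = 3^2 · 7 divides 126, and φ(63) = 36.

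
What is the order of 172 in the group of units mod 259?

By Lagrange's theorem, ord_259(172) divides φ(259) = φ(7·37) = (7−1)·(37−1) = 6·36 = 216 = 2^3 · 3^3.
Divisors of 216: 1, 2, 3, 4, 6, 8, 9, 12, 18, 24, 27, 36, 54, 72, 108, 216.
Evaluate successive powers at the divisors of 216:
172^1 ≡ 172 (mod 259)
172^2 ≡ 58 (mod 259)
172^3 ≡ 134 (mod 259)
172^4 ≡ 256 (mod 259)
172^6 ≡ 85 (mod 259)
172^8 ≡ 9 (mod 259)
172^9 ≡ 253 (mod 259)
172^12 ≡ 232 (mod 259)
172^18 ≡ 36 (mod 259)
172^24 ≡ 211 (mod 259)
172^27 ≡ 43 (mod 259)
172^36 ≡ 1 (mod 259) ✓
The smallest such exponent is 36, so the order of 172 is 36.

36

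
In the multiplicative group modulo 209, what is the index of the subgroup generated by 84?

6

ord(84) | φ(209) = φ(11·19) = (11−1)·(19−1) = 10·18 = 180 = 2^2 · 3^2 · 5.
Divisors of 180: 1, 2, 3, 4, 5, 6, 9, 10, 12, 15, 18, 20, 30, 36, 45, 60, 90, 180.
Evaluate successive powers at the divisors of 180:
84^1 ≡ 84
84^2 ≡ 159
84^3 ≡ 189
84^4 ≡ 201
84^5 ≡ 164
84^6 ≡ 191
84^9 ≡ 151
84^10 ≡ 144
84^12 ≡ 115
84^15 ≡ 208
84^18 ≡ 20
84^20 ≡ 45
84^30 ≡ 1
So ord_209(84) = 30, hence |⟨84⟩| = 30.
Index = |(Z/209Z)^×| / |⟨84⟩| = 180 / 30 = 6.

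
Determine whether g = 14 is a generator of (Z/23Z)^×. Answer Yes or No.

Yes

φ(23) = 23 − 1 = 22 = 2 · 11.
Test 14^(22/q) mod 23 for each prime factor q of 22:
14^11 ≡ 22 (mod 23)  [q = 2: ≢ 1 ✓]
14^2 ≡ 12 (mod 23)  [q = 11: ≢ 1 ✓]
All checks pass, so 14 has order 22 and is a primitive root modulo 23.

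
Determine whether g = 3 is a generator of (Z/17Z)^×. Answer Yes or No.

Yes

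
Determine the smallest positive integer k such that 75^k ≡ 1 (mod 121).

By Lagrange's theorem, ord_121(75) divides φ(121) = φ(11^2) = 11·(11−1) = 110 = 2 · 5 · 11.
Divisors of 110: 1, 2, 5, 10, 11, 22, 55, 110.
Test each divisor d:
75^1 ≡ 75 (mod 121)
75^2 ≡ 59 (mod 121)
75^5 ≡ 78 (mod 121)
75^10 ≡ 34 (mod 121)
75^11 ≡ 9 (mod 121)
75^22 ≡ 81 (mod 121)
75^55 ≡ 1 (mod 121) ✓
The smallest such exponent is 55, so the order of 75 is 55.

55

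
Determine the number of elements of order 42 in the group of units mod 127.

φ(127) = 127 − 1 = 126 = 2 · 3^2 · 7.
In a cyclic group of order 126, there are φ(d) elements of order d for each divisor d of 126, and zero for non-divisors.
42 = 2 · 3 · 7 divides 126, and φ(42) = 12.

12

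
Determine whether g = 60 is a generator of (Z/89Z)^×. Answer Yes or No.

φ(89) = 89 − 1 = 88 = 2^3 · 11.
Test 60^(88/q) mod 89 for each prime factor q of 88:
60^44 ≡ 88 (mod 89)  [q = 2: ≢ 1 ✓]
60^8 ≡ 4 (mod 89)  [q = 11: ≢ 1 ✓]
None equal 1, so ord_89(60) = 88: 60 is a primitive root.

Yes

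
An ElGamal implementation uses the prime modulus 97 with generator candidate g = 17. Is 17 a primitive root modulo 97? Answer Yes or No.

Yes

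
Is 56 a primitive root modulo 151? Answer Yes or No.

Yes

φ(151) = 151 − 1 = 150 = 2 · 3 · 5^2.
Test 56^(150/q) mod 151 for each prime factor q of 150:
56^75 ≡ 150 (mod 151)  [q = 2: ≢ 1 ✓]
56^50 ≡ 32 (mod 151)  [q = 3: ≢ 1 ✓]
56^30 ≡ 8 (mod 151)  [q = 5: ≢ 1 ✓]
All checks pass, so 56 has order 150 and is a primitive root modulo 151.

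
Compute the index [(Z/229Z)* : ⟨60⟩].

12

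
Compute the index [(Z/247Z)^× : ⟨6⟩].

6

Since 6 ∈ (Z/247Z)^×, its order divides φ(247) = φ(13·19) = (13−1)·(19−1) = 12·18 = 216 = 2^3 · 3^3.
Divisors of 216: 1, 2, 3, 4, 6, 8, 9, 12, 18, 24, 27, 36, 54, 72, 108, 216.
Compute 6^d (mod 247) for the divisors d until we hit 1:
6^1 ≡ 6
6^2 ≡ 36
6^3 ≡ 216
6^4 ≡ 61
6^6 ≡ 220
6^8 ≡ 16
6^9 ≡ 96
6^12 ≡ 235
6^18 ≡ 77
6^24 ≡ 144
6^27 ≡ 229
6^36 ≡ 1
The order of 6 is 36, so the subgroup it generates has 36 elements.
Index = |(Z/247Z)^×| / |⟨6⟩| = 216 / 36 = 6.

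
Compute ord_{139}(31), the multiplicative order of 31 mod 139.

69

Since 31 ∈ (Z/139Z)^×, its order divides φ(139) = 139 − 1 = 138 = 2 · 3 · 23.
Divisors of 138: 1, 2, 3, 6, 23, 46, 69, 138.
Test each divisor d:
31^1 ≡ 31 (mod 139)
31^2 ≡ 127 (mod 139)
31^3 ≡ 45 (mod 139)
31^6 ≡ 79 (mod 139)
31^23 ≡ 96 (mod 139)
31^46 ≡ 42 (mod 139)
31^69 ≡ 1 (mod 139) ✓
The smallest such exponent is 69, so the order of 31 is 69.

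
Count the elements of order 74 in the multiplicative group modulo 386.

0

φ(386) = φ(2)·φ(193) = 1·192 = 192 = 2^6 · 3.
In a cyclic group of order 192, there are φ(d) elements of order d for each divisor d of 192, and zero for non-divisors.
Here 192 is not a multiple of 74, so there are no elements of order 74.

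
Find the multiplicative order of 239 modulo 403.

60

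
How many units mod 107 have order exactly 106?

52

φ(107) = 107 − 1 = 106 = 2 · 53.
In a cyclic group of order 106, there are φ(d) elements of order d for each divisor d of 106, and zero for non-divisors.
106 = 2 · 53 divides 106, and φ(106) = 52.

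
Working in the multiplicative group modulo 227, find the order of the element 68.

The order of 68 must divide φ(227) = 227 − 1 = 226 = 2 · 113.
Divisors of 226: 1, 2, 113, 226.
Evaluate successive powers at the divisors of 226:
68^1 ≡ 68 (mod 227)
68^2 ≡ 84 (mod 227)
68^113 ≡ 226 (mod 227)
68^226 ≡ 1 (mod 227) ✓
Hence ord(68) = 226.

226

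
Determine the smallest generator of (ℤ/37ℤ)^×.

2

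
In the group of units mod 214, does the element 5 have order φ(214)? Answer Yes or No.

φ(214) = φ(2)·φ(107) = 1·106 = 106 = 2 · 53.
It suffices to check that the order of 5 is not a proper divisor of 106: compute 5^(106/q) for q ∈ {2, 53}.
5^53 ≡ 213 (mod 214)  [q = 2: ≢ 1 ✓]
5^2 ≡ 25 (mod 214)  [q = 53: ≢ 1 ✓]
None equal 1, so ord_214(5) = 106: 5 is a primitive root.

Yes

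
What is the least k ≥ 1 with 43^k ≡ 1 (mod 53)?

26

ord(43) | φ(53) = 53 − 1 = 52 = 2^2 · 13.
Divisors of 52: 1, 2, 4, 13, 26, 52.
Compute 43^d (mod 53) for the divisors d until we hit 1:
43^1 ≡ 43 (mod 53)
43^2 ≡ 47 (mod 53)
43^4 ≡ 36 (mod 53)
43^13 ≡ 52 (mod 53)
43^26 ≡ 1 (mod 53) ✓
Therefore the multiplicative order of 43 modulo 53 is 26.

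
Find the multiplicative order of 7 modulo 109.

Since 7 ∈ (Z/109Z)^×, its order divides φ(109) = 109 − 1 = 108 = 2^2 · 3^3.
Divisors of 108: 1, 2, 3, 4, 6, 9, 12, 18, 27, 36, 54, 108.
Test each divisor d:
7^1 ≡ 7 (mod 109)
7^2 ≡ 49 (mod 109)
7^3 ≡ 16 (mod 109)
7^4 ≡ 3 (mod 109)
7^6 ≡ 38 (mod 109)
7^9 ≡ 63 (mod 109)
7^12 ≡ 27 (mod 109)
7^18 ≡ 45 (mod 109)
7^27 ≡ 1 (mod 109) ✓
The smallest such exponent is 27, so the order of 7 is 27.

27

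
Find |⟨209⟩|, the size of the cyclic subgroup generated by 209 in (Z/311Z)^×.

155

The order of 209 must divide φ(311) = 311 − 1 = 310 = 2 · 5 · 31.
Divisors of 310: 1, 2, 5, 10, 31, 62, 155, 310.
Check 209^d mod 311 for each divisor in increasing order:
209^1 ≡ 209
209^2 ≡ 141
209^5 ≡ 169
209^10 ≡ 260
209^31 ≡ 36
209^62 ≡ 52
209^155 ≡ 1
The smallest such exponent is 155, so the order of 209 is 155.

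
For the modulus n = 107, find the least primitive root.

φ(107) = 107 − 1 = 106 = 2 · 53.
g is a primitive root iff g^(106/q) ≢ 1 (mod 107) for each prime q ∈ {2, 53}.
g = 2: 2^53 ≡ 106; 2^2 ≡ 4 — none is 1, so 2 is a primitive root.
The smallest primitive root modulo 107 is 2.

2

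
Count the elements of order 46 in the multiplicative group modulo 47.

22

φ(47) = 47 − 1 = 46 = 2 · 23.
(Z/47Z)^× is cyclic (|G| = 46); a cyclic group of order m has exactly φ(d) elements of each order d | m, and none otherwise.
46 = 2 · 23 divides 46, and φ(46) = 22.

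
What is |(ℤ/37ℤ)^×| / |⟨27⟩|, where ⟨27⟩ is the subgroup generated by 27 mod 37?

Since 27 ∈ (Z/37Z)^×, its order divides φ(37) = 37 − 1 = 36 = 2^2 · 3^2.
Divisors of 36: 1, 2, 3, 4, 6, 9, 12, 18, 36.
Evaluate successive powers at the divisors of 36:
27^1 ≡ 27 (mod 37)
27^2 ≡ 26 (mod 37)
27^3 ≡ 36 (mod 37)
27^4 ≡ 10 (mod 37)
27^6 ≡ 1 (mod 37) ✓
The order of 27 is 6, so the subgroup it generates has 6 elements.
Index = |(Z/37Z)^×| / |⟨27⟩| = 36 / 6 = 6.

6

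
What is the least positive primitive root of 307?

5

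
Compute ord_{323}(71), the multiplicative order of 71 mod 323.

144

Since 71 ∈ (Z/323Z)^×, its order divides φ(323) = φ(17·19) = (17−1)·(19−1) = 16·18 = 288 = 2^5 · 3^2.
Divisors of 288: 1, 2, 3, 4, 6, 8, 9, 12, 16, 18, 24, 32, 36, 48, 72, 96, 144, 288.
Evaluate successive powers at the divisors of 288:
71^1 ≡ 71 (mod 323)
71^2 ≡ 196 (mod 323)
71^3 ≡ 27 (mod 323)
71^4 ≡ 302 (mod 323)
71^6 ≡ 83 (mod 323)
71^8 ≡ 118 (mod 323)
71^9 ≡ 303 (mod 323)
71^12 ≡ 106 (mod 323)
71^16 ≡ 35 (mod 323)
71^18 ≡ 77 (mod 323)
71^24 ≡ 254 (mod 323)
71^32 ≡ 256 (mod 323)
71^36 ≡ 115 (mod 323)
71^48 ≡ 239 (mod 323)
71^72 ≡ 305 (mod 323)
71^96 ≡ 273 (mod 323)
71^144 ≡ 1 (mod 323) ✓
So ord_323(71) = 144.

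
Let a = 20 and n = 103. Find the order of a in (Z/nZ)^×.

The order of 20 must divide φ(103) = 103 − 1 = 102 = 2 · 3 · 17.
Divisors of 102: 1, 2, 3, 6, 17, 34, 51, 102.
Check 20^d mod 103 for each divisor in increasing order:
20^1 ≡ 20 (mod 103)
20^2 ≡ 91 (mod 103)
20^3 ≡ 69 (mod 103)
20^6 ≡ 23 (mod 103)
20^17 ≡ 47 (mod 103)
20^34 ≡ 46 (mod 103)
20^51 ≡ 102 (mod 103)
20^102 ≡ 1 (mod 103) ✓
Therefore the multiplicative order of 20 modulo 103 is 102.

102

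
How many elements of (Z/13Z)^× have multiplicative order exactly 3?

2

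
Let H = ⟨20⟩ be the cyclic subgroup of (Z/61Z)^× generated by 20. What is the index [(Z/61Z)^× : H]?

12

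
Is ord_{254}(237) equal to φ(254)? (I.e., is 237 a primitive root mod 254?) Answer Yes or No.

Yes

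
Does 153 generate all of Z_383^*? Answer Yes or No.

φ(383) = 383 − 1 = 382 = 2 · 191.
It suffices to check that the order of 153 is not a proper divisor of 382: compute 153^(382/q) for q ∈ {2, 191}.
153^191 ≡ 1 (mod 383)  [q = 2: ≡ 1 ✗]
153^2 ≡ 46 (mod 383)  [q = 191: ≢ 1 ✓]
Since 153^191 ≡ 1, the order of 153 divides 191 < 382, so 153 is not a primitive root.

No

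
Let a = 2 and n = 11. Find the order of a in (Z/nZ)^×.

10

Since 2 ∈ (Z/11Z)^×, its order divides φ(11) = 11 − 1 = 10 = 2 · 5.
Divisors of 10: 1, 2, 5, 10.
Check 2^d mod 11 for each divisor in increasing order:
2^1 ≡ 2 (mod 11)
2^2 ≡ 4 (mod 11)
2^5 ≡ 10 (mod 11)
2^10 ≡ 1 (mod 11) ✓
The smallest such exponent is 10, so the order of 2 is 10.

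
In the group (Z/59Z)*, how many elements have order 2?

φ(59) = 59 − 1 = 58 = 2 · 29.
(Z/59Z)^× is cyclic (|G| = 58); a cyclic group of order m has exactly φ(d) elements of each order d | m, and none otherwise.
2 | 58, and φ(2) = 2 − 1 = 1.

1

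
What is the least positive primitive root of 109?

φ(109) = 109 − 1 = 108 = 2^2 · 3^3.
g is a primitive root iff g^(108/q) ≢ 1 (mod 109) for each prime q ∈ {2, 3}.
g = 2: 2^54 ≡ 108; 2^36 ≡ 1 — hits 1, so not a primitive root.
g = 3: 3^54 ≡ 1 — hits 1, so not a primitive root.
g = 4: 4^54 ≡ 1 — hits 1, so not a primitive root.
g = 5: 5^54 ≡ 1 — hits 1, so not a primitive root.
g = 6: 6^54 ≡ 108; 6^36 ≡ 63 — none is 1, so 6 is a primitive root.
So 6 is the smallest generator of (Z/109Z)^×.

6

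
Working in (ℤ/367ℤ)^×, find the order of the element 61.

183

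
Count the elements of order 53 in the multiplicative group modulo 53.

φ(53) = 53 − 1 = 52 = 2^2 · 13.
In a cyclic group of order 52, there are φ(d) elements of order d for each divisor d of 52, and zero for non-divisors.
Since 53 ∤ 52, the count is 0.

0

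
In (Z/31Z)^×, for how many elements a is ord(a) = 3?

2

φ(31) = 31 − 1 = 30 = 2 · 3 · 5.
In a cyclic group of order 30, there are φ(d) elements of order d for each divisor d of 30, and zero for non-divisors.
3 | 30, and φ(3) = 3 − 1 = 2.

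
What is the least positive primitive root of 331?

3

φ(331) = 331 − 1 = 330 = 2 · 3 · 5 · 11.
g is a primitive root iff g^(330/q) ≢ 1 (mod 331) for each prime q ∈ {2, 3, 5, 11}.
g = 2: 2^165 ≡ 330; 2^110 ≡ 299; 2^66 ≡ 64; 2^30 ≡ 1 — hits 1, so not a primitive root.
g = 3: 3^165 ≡ 330; 3^110 ≡ 299; 3^66 ≡ 64; 3^30 ≡ 270 — none is 1, so 3 is a primitive root.
The smallest primitive root modulo 331 is 3.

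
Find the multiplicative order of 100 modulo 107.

53

By Lagrange's theorem, ord_107(100) divides φ(107) = 107 − 1 = 106 = 2 · 53.
Divisors of 106: 1, 2, 53, 106.
Check 100^d mod 107 for each divisor in increasing order:
100^1 ≡ 100
100^2 ≡ 49
100^53 ≡ 1
Therefore the multiplicative order of 100 modulo 107 is 53.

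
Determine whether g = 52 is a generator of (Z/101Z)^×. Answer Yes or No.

φ(101) = 101 − 1 = 100 = 2^2 · 5^2.
An element g generates (Z/101Z)^× iff g^(100/q) ≢ 1 (mod 101) for each prime q ∈ {2, 5}.
52^50 ≡ 1 (mod 101)  [q = 2: ≡ 1 ✗]
52^20 ≡ 87 (mod 101)  [q = 5: ≢ 1 ✓]
The check at q = 2 fails, so 52 generates a proper subgroup.

No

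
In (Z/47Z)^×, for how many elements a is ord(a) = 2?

φ(47) = 47 − 1 = 46 = 2 · 23.
Since (Z/47Z)^× is cyclic of order 46, the number of elements of order d is φ(d) when d | 46 and 0 otherwise.
2 | 46, and φ(2) = 2 − 1 = 1.

1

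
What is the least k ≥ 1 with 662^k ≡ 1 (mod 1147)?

90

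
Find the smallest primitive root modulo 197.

φ(197) = 197 − 1 = 196 = 2^2 · 7^2.
g is a primitive root iff g^(196/q) ≢ 1 (mod 197) for each prime q ∈ {2, 7}.
g = 2: 2^98 ≡ 196; 2^28 ≡ 104 — none is 1, so 2 is a primitive root.
The smallest primitive root modulo 197 is 2.

2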